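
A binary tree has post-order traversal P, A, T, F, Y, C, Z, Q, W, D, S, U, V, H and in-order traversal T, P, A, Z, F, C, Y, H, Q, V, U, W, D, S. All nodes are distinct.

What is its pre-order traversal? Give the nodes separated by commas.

H, Z, T, A, P, C, F, Y, V, Q, U, S, D, W

The last element of post-order is the root; it splits in-order into left and right subtrees.
Root H: left subtree has 7 nodes {T, P, A, Z, F, C, Y}, right has 6 {Q, V, U, W, D, S}.
  Root Z: left subtree has 3 nodes {T, P, A}, right has 3 {F, C, Y}.
    Root T: left subtree has 0 nodes { }, right has 2 {P, A}.
      Root A: left subtree has 1 node {P}, right has 0 { }.
    Root C: left subtree has 1 node {F}, right has 1 {Y}.
  Root V: left subtree has 1 node {Q}, right has 4 {U, W, D, S}.
    Root U: left subtree has 0 nodes { }, right has 3 {W, D, S}.
      Root S: left subtree has 2 nodes {W, D}, right has 0 { }.
        Root D: left subtree has 1 node {W}, right has 0 { }.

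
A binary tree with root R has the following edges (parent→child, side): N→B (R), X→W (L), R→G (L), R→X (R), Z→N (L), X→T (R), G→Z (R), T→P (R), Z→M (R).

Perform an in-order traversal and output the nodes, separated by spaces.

G N B Z M R W X T P

In-order visits the left subtree, then the node, then the right subtree.
At R: go left to G.
  At G: no left child.
  Visit G.
  At G: go right to Z.
    At Z: go left to N.
      At N: no left child.
      Visit N.
      At N: go right to B.
        B is a leaf — visit B.
    Visit Z.
    At Z: go right to M.
      M is a leaf — visit M.
Visit R.
At R: go right to X.
  At X: go left to W.
    W is a leaf — visit W.
  Visit X.
  At X: go right to T.
    At T: no left child.
    Visit T.
    At T: go right to P.
      P is a leaf — visit P.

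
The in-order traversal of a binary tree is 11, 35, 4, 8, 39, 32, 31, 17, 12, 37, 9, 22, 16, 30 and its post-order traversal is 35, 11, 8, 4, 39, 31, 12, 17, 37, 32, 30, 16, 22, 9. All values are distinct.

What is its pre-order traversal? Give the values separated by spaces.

9 32 39 4 11 35 8 37 17 31 12 22 16 30

The last element of post-order is the root; it splits in-order into left and right subtrees.
Root 9: left subtree has 10 nodes {11, 35, 4, 8, 39, 32, 31, 17, 12, 37}, right has 3 {22, 16, 30}.
  Root 32: left subtree has 5 nodes {11, 35, 4, 8, 39}, right has 4 {31, 17, 12, 37}.
    Root 39: left subtree has 4 nodes {11, 35, 4, 8}, right has 0 { }.
      Root 4: left subtree has 2 nodes {11, 35}, right has 1 {8}.
        Root 11: left subtree has 0 nodes { }, right has 1 {35}.
    Root 37: left subtree has 3 nodes {31, 17, 12}, right has 0 { }.
      Root 17: left subtree has 1 node {31}, right has 1 {12}.
  Root 22: left subtree has 0 nodes { }, right has 2 {16, 30}.
    Root 16: left subtree has 0 nodes { }, right has 1 {30}.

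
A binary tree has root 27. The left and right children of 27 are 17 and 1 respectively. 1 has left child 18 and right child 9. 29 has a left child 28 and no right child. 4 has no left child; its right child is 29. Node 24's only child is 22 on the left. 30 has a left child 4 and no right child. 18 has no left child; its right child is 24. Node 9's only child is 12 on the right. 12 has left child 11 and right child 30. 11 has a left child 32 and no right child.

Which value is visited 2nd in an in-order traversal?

In-order visits the left subtree, then the node, then the right subtree.
At 27: go left to 17.
  17 is a leaf — visit 17.
Visit 27.
At 27: go right to 1.
  At 1: go left to 18.
    At 18: no left child.
    Visit 18.
    At 18: go right to 24.
      At 24: go left to 22.
        22 is a leaf — visit 22.
      Visit 24.
      At 24: no right child.
  Visit 1.
  At 1: go right to 9.
    At 9: no left child.
    Visit 9.
    At 9: go right to 12.
      At 12: go left to 11.
        At 11: go left to 32.
          32 is a leaf — visit 32.
        Visit 11.
        At 11: no right child.
      Visit 12.
      At 12: go right to 30.
        At 30: go left to 4.
          At 4: no left child.
          Visit 4.
          At 4: go right to 29.
            At 29: go left to 28.
              28 is a leaf — visit 28.
            Visit 29.
            At 29: no right child.
        Visit 30.
        At 30: no right child.
Full in-order sequence: 17, 27, 18, 22, 24, 1, 9, 32, 11, 12, 4, 28, 29, 30.

27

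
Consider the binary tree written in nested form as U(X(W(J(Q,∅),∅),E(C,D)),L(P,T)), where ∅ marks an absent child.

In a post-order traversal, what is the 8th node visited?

P

Post-order visits the left subtree, then the right subtree, then the node.
At U: go left to X.
  At X: go left to W.
    At W: go left to J.
      At J: go left to Q.
        Q is a leaf — visit Q.
      At J: no right child.
      Visit J.
    At W: no right child.
    Visit W.
  At X: go right to E.
    At E: go left to C.
      C is a leaf — visit C.
    At E: go right to D.
      D is a leaf — visit D.
    Visit E.
  Visit X.
At U: go right to L.
  At L: go left to P.
    P is a leaf — visit P.
  At L: go right to T.
    T is a leaf — visit T.
  Visit L.
Visit U.
Full post-order sequence: Q, J, W, C, D, E, X, P, T, L, U.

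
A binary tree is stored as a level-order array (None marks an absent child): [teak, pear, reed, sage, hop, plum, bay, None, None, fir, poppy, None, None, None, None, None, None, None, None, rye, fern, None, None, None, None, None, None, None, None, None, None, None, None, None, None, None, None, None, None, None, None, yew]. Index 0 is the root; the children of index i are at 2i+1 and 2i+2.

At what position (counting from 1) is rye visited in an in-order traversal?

3

In-order visits the left subtree, then the node, then the right subtree.
At teak: go left to pear.
  At pear: go left to sage.
    sage is a leaf — visit sage.
  Visit pear.
  At pear: go right to hop.
    At hop: go left to fir.
      At fir: go left to rye.
        rye is a leaf — visit rye.
      Visit fir.
      At fir: go right to fern.
        At fern: go left to yew.
          yew is a leaf — visit yew.
        Visit fern.
        At fern: no right child.
    Visit hop.
    At hop: go right to poppy.
      poppy is a leaf — visit poppy.
Visit teak.
At teak: go right to reed.
  At reed: go left to plum.
    plum is a leaf — visit plum.
  Visit reed.
  At reed: go right to bay.
    bay is a leaf — visit bay.
Full in-order sequence: sage, pear, rye, fir, yew, fern, hop, poppy, teak, plum, reed, bay.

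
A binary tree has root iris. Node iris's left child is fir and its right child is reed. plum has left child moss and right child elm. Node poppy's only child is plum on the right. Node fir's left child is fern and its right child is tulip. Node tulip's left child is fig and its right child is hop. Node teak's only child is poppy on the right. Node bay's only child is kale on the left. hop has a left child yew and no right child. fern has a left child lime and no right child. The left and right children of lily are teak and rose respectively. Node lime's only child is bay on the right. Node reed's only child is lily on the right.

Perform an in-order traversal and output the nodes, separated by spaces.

lime kale bay fern fir fig tulip yew hop iris reed teak poppy moss plum elm lily rose

In-order visits the left subtree, then the node, then the right subtree.
At iris: go left to fir.
  At fir: go left to fern.
    At fern: go left to lime.
      At lime: no left child.
      Visit lime.
      At lime: go right to bay.
        At bay: go left to kale.
          kale is a leaf — visit kale.
        Visit bay.
        At bay: no right child.
    Visit fern.
    At fern: no right child.
  Visit fir.
  At fir: go right to tulip.
    At tulip: go left to fig.
      fig is a leaf — visit fig.
    Visit tulip.
    At tulip: go right to hop.
      At hop: go left to yew.
        yew is a leaf — visit yew.
      Visit hop.
      At hop: no right child.
Visit iris.
At iris: go right to reed.
  At reed: no left child.
  Visit reed.
  At reed: go right to lily.
    At lily: go left to teak.
      At teak: no left child.
      Visit teak.
      At teak: go right to poppy.
        At poppy: no left child.
        Visit poppy.
        At poppy: go right to plum.
          At plum: go left to moss.
            moss is a leaf — visit moss.
          Visit plum.
          At plum: go right to elm.
            elm is a leaf — visit elm.
    Visit lily.
    At lily: go right to rose.
      rose is a leaf — visit rose.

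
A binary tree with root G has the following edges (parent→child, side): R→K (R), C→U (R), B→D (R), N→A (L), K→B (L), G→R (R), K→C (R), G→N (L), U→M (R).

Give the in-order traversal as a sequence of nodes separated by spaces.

A N G R B D K C U M

In-order visits the left subtree, then the node, then the right subtree.
At G: go left to N.
  At N: go left to A.
    A is a leaf — visit A.
  Visit N.
  At N: no right child.
Visit G.
At G: go right to R.
  At R: no left child.
  Visit R.
  At R: go right to K.
    At K: go left to B.
      At B: no left child.
      Visit B.
      At B: go right to D.
        D is a leaf — visit D.
    Visit K.
    At K: go right to C.
      At C: no left child.
      Visit C.
      At C: go right to U.
        At U: no left child.
        Visit U.
        At U: go right to M.
          M is a leaf — visit M.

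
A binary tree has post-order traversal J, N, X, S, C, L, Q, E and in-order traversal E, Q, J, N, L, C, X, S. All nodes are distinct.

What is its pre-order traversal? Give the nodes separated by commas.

The last element of post-order is the root; it splits in-order into left and right subtrees.
Root E: left subtree has 0 nodes { }, right has 7 {Q, J, N, L, C, X, S}.
  Root Q: left subtree has 0 nodes { }, right has 6 {J, N, L, C, X, S}.
    Root L: left subtree has 2 nodes {J, N}, right has 3 {C, X, S}.
      Root N: left subtree has 1 node {J}, right has 0 { }.
      Root C: left subtree has 0 nodes { }, right has 2 {X, S}.
        Root S: left subtree has 1 node {X}, right has 0 { }.

E, Q, L, N, J, C, S, X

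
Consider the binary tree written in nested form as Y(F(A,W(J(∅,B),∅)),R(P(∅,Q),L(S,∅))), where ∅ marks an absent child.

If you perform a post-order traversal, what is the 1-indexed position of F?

Post-order visits the left subtree, then the right subtree, then the node.
At Y: go left to F.
  At F: go left to A.
    A is a leaf — visit A.
  At F: go right to W.
    At W: go left to J.
      At J: no left child.
      At J: go right to B.
        B is a leaf — visit B.
      Visit J.
    At W: no right child.
    Visit W.
  Visit F.
At Y: go right to R.
  At R: go left to P.
    At P: no left child.
    At P: go right to Q.
      Q is a leaf — visit Q.
    Visit P.
  At R: go right to L.
    At L: go left to S.
      S is a leaf — visit S.
    At L: no right child.
    Visit L.
  Visit R.
Visit Y.
Full post-order sequence: A, B, J, W, F, Q, P, S, L, R, Y.

5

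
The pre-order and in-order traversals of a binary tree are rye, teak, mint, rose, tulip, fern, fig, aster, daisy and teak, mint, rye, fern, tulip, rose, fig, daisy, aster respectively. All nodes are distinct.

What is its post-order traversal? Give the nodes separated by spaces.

The first element of pre-order is the root; it splits in-order into left and right subtrees.
Root rye: left subtree has 2 nodes {teak, mint}, right has 6 {fern, tulip, rose, fig, daisy, aster}.
  Root teak: left subtree has 0 nodes { }, right has 1 {mint}.
  Root rose: left subtree has 2 nodes {fern, tulip}, right has 3 {fig, daisy, aster}.
    Root tulip: left subtree has 1 node {fern}, right has 0 { }.
    Root fig: left subtree has 0 nodes { }, right has 2 {daisy, aster}.
      Root aster: left subtree has 1 node {daisy}, right has 0 { }.

mint teak fern tulip daisy aster fig rose rye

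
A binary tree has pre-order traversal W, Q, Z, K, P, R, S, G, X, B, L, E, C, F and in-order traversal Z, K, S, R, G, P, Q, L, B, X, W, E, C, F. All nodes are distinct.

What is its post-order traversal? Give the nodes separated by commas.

S, G, R, P, K, Z, L, B, X, Q, F, C, E, W

The first element of pre-order is the root; it splits in-order into left and right subtrees.
Root W: left subtree has 10 nodes {Z, K, S, R, G, P, Q, L, B, X}, right has 3 {E, C, F}.
  Root Q: left subtree has 6 nodes {Z, K, S, R, G, P}, right has 3 {L, B, X}.
    Root Z: left subtree has 0 nodes { }, right has 5 {K, S, R, G, P}.
      Root K: left subtree has 0 nodes { }, right has 4 {S, R, G, P}.
        Root P: left subtree has 3 nodes {S, R, G}, right has 0 { }.
          Root R: left subtree has 1 node {S}, right has 1 {G}.
    Root X: left subtree has 2 nodes {L, B}, right has 0 { }.
      Root B: left subtree has 1 node {L}, right has 0 { }.
  Root E: left subtree has 0 nodes { }, right has 2 {C, F}.
    Root C: left subtree has 0 nodes { }, right has 1 {F}.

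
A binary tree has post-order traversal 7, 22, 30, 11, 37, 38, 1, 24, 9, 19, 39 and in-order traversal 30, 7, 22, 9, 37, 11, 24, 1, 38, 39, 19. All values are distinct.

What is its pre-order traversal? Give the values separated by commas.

39, 9, 30, 22, 7, 24, 37, 11, 1, 38, 19

The last element of post-order is the root; it splits in-order into left and right subtrees.
Root 39: left subtree has 9 nodes {30, 7, 22, 9, 37, 11, 24, 1, 38}, right has 1 {19}.
  Root 9: left subtree has 3 nodes {30, 7, 22}, right has 5 {37, 11, 24, 1, 38}.
    Root 30: left subtree has 0 nodes { }, right has 2 {7, 22}.
      Root 22: left subtree has 1 node {7}, right has 0 { }.
    Root 24: left subtree has 2 nodes {37, 11}, right has 2 {1, 38}.
      Root 37: left subtree has 0 nodes { }, right has 1 {11}.
      Root 1: left subtree has 0 nodes { }, right has 1 {38}.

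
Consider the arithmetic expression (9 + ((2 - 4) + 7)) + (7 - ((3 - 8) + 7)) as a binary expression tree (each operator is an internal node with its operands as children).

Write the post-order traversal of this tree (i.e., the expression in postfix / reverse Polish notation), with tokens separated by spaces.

Post-order on an expression tree gives postfix notation: for each operator, emit left operand, right operand, then the operator.

9 2 4 - 7 + + 7 3 8 - 7 + - +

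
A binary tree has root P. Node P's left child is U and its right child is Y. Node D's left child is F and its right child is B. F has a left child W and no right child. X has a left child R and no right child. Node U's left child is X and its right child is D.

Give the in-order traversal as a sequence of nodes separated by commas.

R, X, U, W, F, D, B, P, Y

In-order visits the left subtree, then the node, then the right subtree.
At P: go left to U.
  At U: go left to X.
    At X: go left to R.
      R is a leaf — visit R.
    Visit X.
    At X: no right child.
  Visit U.
  At U: go right to D.
    At D: go left to F.
      At F: go left to W.
        W is a leaf — visit W.
      Visit F.
      At F: no right child.
    Visit D.
    At D: go right to B.
      B is a leaf — visit B.
Visit P.
At P: go right to Y.
  Y is a leaf — visit Y.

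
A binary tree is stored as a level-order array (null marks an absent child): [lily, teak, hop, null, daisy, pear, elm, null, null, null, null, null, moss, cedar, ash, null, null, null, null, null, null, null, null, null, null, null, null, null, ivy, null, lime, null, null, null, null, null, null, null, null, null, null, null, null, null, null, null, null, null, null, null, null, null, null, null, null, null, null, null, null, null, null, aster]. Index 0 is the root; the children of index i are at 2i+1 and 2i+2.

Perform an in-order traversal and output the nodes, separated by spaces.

teak daisy lily pear moss hop cedar ivy elm ash aster lime

In-order visits the left subtree, then the node, then the right subtree.
At lily: go left to teak.
  At teak: no left child.
  Visit teak.
  At teak: go right to daisy.
    daisy is a leaf — visit daisy.
Visit lily.
At lily: go right to hop.
  At hop: go left to pear.
    At pear: no left child.
    Visit pear.
    At pear: go right to moss.
      moss is a leaf — visit moss.
  Visit hop.
  At hop: go right to elm.
    At elm: go left to cedar.
      At cedar: no left child.
      Visit cedar.
      At cedar: go right to ivy.
        ivy is a leaf — visit ivy.
    Visit elm.
    At elm: go right to ash.
      At ash: no left child.
      Visit ash.
      At ash: go right to lime.
        At lime: go left to aster.
          aster is a leaf — visit aster.
        Visit lime.
        At lime: no right child.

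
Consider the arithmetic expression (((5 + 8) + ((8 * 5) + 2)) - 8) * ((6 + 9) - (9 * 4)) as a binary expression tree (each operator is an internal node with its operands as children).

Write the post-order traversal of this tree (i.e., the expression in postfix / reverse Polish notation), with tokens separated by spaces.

5 8 + 8 5 * 2 + + 8 - 6 9 + 9 4 * - *

Post-order on an expression tree gives postfix notation: for each operator, emit left operand, right operand, then the operator.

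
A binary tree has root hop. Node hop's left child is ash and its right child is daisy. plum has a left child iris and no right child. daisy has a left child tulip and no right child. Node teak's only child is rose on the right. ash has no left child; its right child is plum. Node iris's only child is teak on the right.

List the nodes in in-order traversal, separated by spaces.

ash iris teak rose plum hop tulip daisy

In-order visits the left subtree, then the node, then the right subtree.
At hop: go left to ash.
  At ash: no left child.
  Visit ash.
  At ash: go right to plum.
    At plum: go left to iris.
      At iris: no left child.
      Visit iris.
      At iris: go right to teak.
        At teak: no left child.
        Visit teak.
        At teak: go right to rose.
          rose is a leaf — visit rose.
    Visit plum.
    At plum: no right child.
Visit hop.
At hop: go right to daisy.
  At daisy: go left to tulip.
    tulip is a leaf — visit tulip.
  Visit daisy.
  At daisy: no right child.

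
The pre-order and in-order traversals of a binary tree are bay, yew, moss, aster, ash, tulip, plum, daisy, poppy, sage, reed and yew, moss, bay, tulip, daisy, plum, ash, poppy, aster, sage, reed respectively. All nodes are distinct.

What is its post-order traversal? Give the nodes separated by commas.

moss, yew, daisy, plum, tulip, poppy, ash, reed, sage, aster, bay

The first element of pre-order is the root; it splits in-order into left and right subtrees.
Root bay: left subtree has 2 nodes {yew, moss}, right has 8 {tulip, daisy, plum, ash, poppy, aster, sage, reed}.
  Root yew: left subtree has 0 nodes { }, right has 1 {moss}.
  Root aster: left subtree has 5 nodes {tulip, daisy, plum, ash, poppy}, right has 2 {sage, reed}.
    Root ash: left subtree has 3 nodes {tulip, daisy, plum}, right has 1 {poppy}.
      Root tulip: left subtree has 0 nodes { }, right has 2 {daisy, plum}.
        Root plum: left subtree has 1 node {daisy}, right has 0 { }.
    Root sage: left subtree has 0 nodes { }, right has 1 {reed}.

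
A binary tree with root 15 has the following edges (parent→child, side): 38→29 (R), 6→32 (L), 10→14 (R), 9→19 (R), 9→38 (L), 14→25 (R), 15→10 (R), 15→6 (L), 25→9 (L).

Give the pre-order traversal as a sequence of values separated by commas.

Pre-order visits the node, then its left subtree, then its right subtree.
Visit 15.
At 15: go left to 6.
  Visit 6.
  At 6: go left to 32.
    32 is a leaf — visit 32.
  At 6: no right child.
At 15: go right to 10.
  Visit 10.
  At 10: no left child.
  At 10: go right to 14.
    Visit 14.
    At 14: no left child.
    At 14: go right to 25.
      Visit 25.
      At 25: go left to 9.
        Visit 9.
        At 9: go left to 38.
          Visit 38.
          At 38: no left child.
          At 38: go right to 29.
            29 is a leaf — visit 29.
        At 9: go right to 19.
          19 is a leaf — visit 19.
      At 25: no right child.

15, 6, 32, 10, 14, 25, 9, 38, 29, 19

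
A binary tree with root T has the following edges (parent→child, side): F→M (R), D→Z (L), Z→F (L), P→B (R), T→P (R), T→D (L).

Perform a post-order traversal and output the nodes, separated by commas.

Post-order visits the left subtree, then the right subtree, then the node.
At T: go left to D.
  At D: go left to Z.
    At Z: go left to F.
      At F: no left child.
      At F: go right to M.
        M is a leaf — visit M.
      Visit F.
    At Z: no right child.
    Visit Z.
  At D: no right child.
  Visit D.
At T: go right to P.
  At P: no left child.
  At P: go right to B.
    B is a leaf — visit B.
  Visit P.
Visit T.

M, F, Z, D, B, P, T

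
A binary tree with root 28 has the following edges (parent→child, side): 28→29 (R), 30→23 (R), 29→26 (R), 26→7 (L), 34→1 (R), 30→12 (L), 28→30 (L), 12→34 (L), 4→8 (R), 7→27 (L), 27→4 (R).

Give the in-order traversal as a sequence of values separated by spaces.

34 1 12 30 23 28 29 27 4 8 7 26

In-order visits the left subtree, then the node, then the right subtree.
At 28: go left to 30.
  At 30: go left to 12.
    At 12: go left to 34.
      At 34: no left child.
      Visit 34.
      At 34: go right to 1.
        1 is a leaf — visit 1.
    Visit 12.
    At 12: no right child.
  Visit 30.
  At 30: go right to 23.
    23 is a leaf — visit 23.
Visit 28.
At 28: go right to 29.
  At 29: no left child.
  Visit 29.
  At 29: go right to 26.
    At 26: go left to 7.
      At 7: go left to 27.
        At 27: no left child.
        Visit 27.
        At 27: go right to 4.
          At 4: no left child.
          Visit 4.
          At 4: go right to 8.
            8 is a leaf — visit 8.
      Visit 7.
      At 7: no right child.
    Visit 26.
    At 26: no right child.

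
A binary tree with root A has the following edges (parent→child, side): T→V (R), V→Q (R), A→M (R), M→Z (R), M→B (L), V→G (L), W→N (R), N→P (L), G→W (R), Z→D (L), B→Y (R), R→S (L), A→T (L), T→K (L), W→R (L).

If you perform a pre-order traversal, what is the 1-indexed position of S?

8

Pre-order visits the node, then its left subtree, then its right subtree.
Visit A.
At A: go left to T.
  Visit T.
  At T: go left to K.
    K is a leaf — visit K.
  At T: go right to V.
    Visit V.
    At V: go left to G.
      Visit G.
      At G: no left child.
      At G: go right to W.
        Visit W.
        At W: go left to R.
          Visit R.
          At R: go left to S.
            S is a leaf — visit S.
          At R: no right child.
        At W: go right to N.
          Visit N.
          At N: go left to P.
            P is a leaf — visit P.
          At N: no right child.
    At V: go right to Q.
      Q is a leaf — visit Q.
At A: go right to M.
  Visit M.
  At M: go left to B.
    Visit B.
    At B: no left child.
    At B: go right to Y.
      Y is a leaf — visit Y.
  At M: go right to Z.
    Visit Z.
    At Z: go left to D.
      D is a leaf — visit D.
    At Z: no right child.
Full pre-order sequence: A, T, K, V, G, W, R, S, N, P, Q, M, B, Y, Z, D.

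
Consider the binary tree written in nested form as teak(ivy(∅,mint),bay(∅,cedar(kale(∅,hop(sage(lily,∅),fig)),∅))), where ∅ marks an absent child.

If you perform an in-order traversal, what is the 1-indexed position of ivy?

In-order visits the left subtree, then the node, then the right subtree.
At teak: go left to ivy.
  At ivy: no left child.
  Visit ivy.
  At ivy: go right to mint.
    mint is a leaf — visit mint.
Visit teak.
At teak: go right to bay.
  At bay: no left child.
  Visit bay.
  At bay: go right to cedar.
    At cedar: go left to kale.
      At kale: no left child.
      Visit kale.
      At kale: go right to hop.
        At hop: go left to sage.
          At sage: go left to lily.
            lily is a leaf — visit lily.
          Visit sage.
          At sage: no right child.
        Visit hop.
        At hop: go right to fig.
          fig is a leaf — visit fig.
    Visit cedar.
    At cedar: no right child.
Full in-order sequence: ivy, mint, teak, bay, kale, lily, sage, hop, fig, cedar.

1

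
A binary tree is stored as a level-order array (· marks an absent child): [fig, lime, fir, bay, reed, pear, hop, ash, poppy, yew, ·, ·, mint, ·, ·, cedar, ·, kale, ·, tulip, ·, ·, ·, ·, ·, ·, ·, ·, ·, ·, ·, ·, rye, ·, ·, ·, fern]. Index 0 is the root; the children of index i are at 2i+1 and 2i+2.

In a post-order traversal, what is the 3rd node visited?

ash

Post-order visits the left subtree, then the right subtree, then the node.
At fig: go left to lime.
  At lime: go left to bay.
    At bay: go left to ash.
      At ash: go left to cedar.
        At cedar: no left child.
        At cedar: go right to rye.
          rye is a leaf — visit rye.
        Visit cedar.
      At ash: no right child.
      Visit ash.
    At bay: go right to poppy.
      At poppy: go left to kale.
        At kale: no left child.
        At kale: go right to fern.
          fern is a leaf — visit fern.
        Visit kale.
      At poppy: no right child.
      Visit poppy.
    Visit bay.
  At lime: go right to reed.
    At reed: go left to yew.
      At yew: go left to tulip.
        tulip is a leaf — visit tulip.
      At yew: no right child.
      Visit yew.
    At reed: no right child.
    Visit reed.
  Visit lime.
At fig: go right to fir.
  At fir: go left to pear.
    At pear: no left child.
    At pear: go right to mint.
      mint is a leaf — visit mint.
    Visit pear.
  At fir: go right to hop.
    hop is a leaf — visit hop.
  Visit fir.
Visit fig.
Full post-order sequence: rye, cedar, ash, fern, kale, poppy, bay, tulip, yew, reed, lime, mint, pear, hop, fir, fig.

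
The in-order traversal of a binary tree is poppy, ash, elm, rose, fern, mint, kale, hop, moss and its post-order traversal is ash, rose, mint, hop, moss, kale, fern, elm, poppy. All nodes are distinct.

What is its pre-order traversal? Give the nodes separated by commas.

The last element of post-order is the root; it splits in-order into left and right subtrees.
Root poppy: left subtree has 0 nodes { }, right has 8 {ash, elm, rose, fern, mint, kale, hop, moss}.
  Root elm: left subtree has 1 node {ash}, right has 6 {rose, fern, mint, kale, hop, moss}.
    Root fern: left subtree has 1 node {rose}, right has 4 {mint, kale, hop, moss}.
      Root kale: left subtree has 1 node {mint}, right has 2 {hop, moss}.
        Root moss: left subtree has 1 node {hop}, right has 0 { }.

poppy, elm, ash, fern, rose, kale, mint, moss, hop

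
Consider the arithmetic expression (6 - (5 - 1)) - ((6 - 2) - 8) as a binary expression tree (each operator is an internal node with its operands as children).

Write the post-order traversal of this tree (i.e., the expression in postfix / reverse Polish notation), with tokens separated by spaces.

Post-order on an expression tree gives postfix notation: for each operator, emit left operand, right operand, then the operator.

6 5 1 - - 6 2 - 8 - -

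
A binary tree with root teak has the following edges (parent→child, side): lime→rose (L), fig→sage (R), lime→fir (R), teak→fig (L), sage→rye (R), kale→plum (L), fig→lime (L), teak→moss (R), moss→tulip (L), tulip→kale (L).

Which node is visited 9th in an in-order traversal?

In-order visits the left subtree, then the node, then the right subtree.
At teak: go left to fig.
  At fig: go left to lime.
    At lime: go left to rose.
      rose is a leaf — visit rose.
    Visit lime.
    At lime: go right to fir.
      fir is a leaf — visit fir.
  Visit fig.
  At fig: go right to sage.
    At sage: no left child.
    Visit sage.
    At sage: go right to rye.
      rye is a leaf — visit rye.
Visit teak.
At teak: go right to moss.
  At moss: go left to tulip.
    At tulip: go left to kale.
      At kale: go left to plum.
        plum is a leaf — visit plum.
      Visit kale.
      At kale: no right child.
    Visit tulip.
    At tulip: no right child.
  Visit moss.
  At moss: no right child.
Full in-order sequence: rose, lime, fir, fig, sage, rye, teak, plum, kale, tulip, moss.

kale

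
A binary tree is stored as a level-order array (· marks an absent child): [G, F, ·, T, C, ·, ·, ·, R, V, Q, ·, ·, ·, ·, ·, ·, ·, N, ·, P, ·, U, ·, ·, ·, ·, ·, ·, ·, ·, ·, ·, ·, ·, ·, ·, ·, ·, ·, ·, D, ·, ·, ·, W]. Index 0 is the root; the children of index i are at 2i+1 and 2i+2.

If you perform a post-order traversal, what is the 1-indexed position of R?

Post-order visits the left subtree, then the right subtree, then the node.
At G: go left to F.
  At F: go left to T.
    At T: no left child.
    At T: go right to R.
      At R: no left child.
      At R: go right to N.
        N is a leaf — visit N.
      Visit R.
    Visit T.
  At F: go right to C.
    At C: go left to V.
      At V: no left child.
      At V: go right to P.
        At P: go left to D.
          D is a leaf — visit D.
        At P: no right child.
        Visit P.
      Visit V.
    At C: go right to Q.
      At Q: no left child.
      At Q: go right to U.
        At U: go left to W.
          W is a leaf — visit W.
        At U: no right child.
        Visit U.
      Visit Q.
    Visit C.
  Visit F.
At G: no right child.
Visit G.
Full post-order sequence: N, R, T, D, P, V, W, U, Q, C, F, G.

2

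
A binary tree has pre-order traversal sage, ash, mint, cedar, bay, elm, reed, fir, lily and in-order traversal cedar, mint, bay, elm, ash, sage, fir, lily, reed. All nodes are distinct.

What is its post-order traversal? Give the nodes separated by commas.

The first element of pre-order is the root; it splits in-order into left and right subtrees.
Root sage: left subtree has 5 nodes {cedar, mint, bay, elm, ash}, right has 3 {fir, lily, reed}.
  Root ash: left subtree has 4 nodes {cedar, mint, bay, elm}, right has 0 { }.
    Root mint: left subtree has 1 node {cedar}, right has 2 {bay, elm}.
      Root bay: left subtree has 0 nodes { }, right has 1 {elm}.
  Root reed: left subtree has 2 nodes {fir, lily}, right has 0 { }.
    Root fir: left subtree has 0 nodes { }, right has 1 {lily}.

cedar, elm, bay, mint, ash, lily, fir, reed, sage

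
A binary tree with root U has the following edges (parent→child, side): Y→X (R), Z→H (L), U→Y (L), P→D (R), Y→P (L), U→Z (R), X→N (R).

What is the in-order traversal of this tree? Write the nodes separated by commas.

In-order visits the left subtree, then the node, then the right subtree.
At U: go left to Y.
  At Y: go left to P.
    At P: no left child.
    Visit P.
    At P: go right to D.
      D is a leaf — visit D.
  Visit Y.
  At Y: go right to X.
    At X: no left child.
    Visit X.
    At X: go right to N.
      N is a leaf — visit N.
Visit U.
At U: go right to Z.
  At Z: go left to H.
    H is a leaf — visit H.
  Visit Z.
  At Z: no right child.

P, D, Y, X, N, U, H, Z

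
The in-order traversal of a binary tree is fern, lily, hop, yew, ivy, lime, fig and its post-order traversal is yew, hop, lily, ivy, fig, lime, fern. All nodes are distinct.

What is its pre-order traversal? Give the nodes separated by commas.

The last element of post-order is the root; it splits in-order into left and right subtrees.
Root fern: left subtree has 0 nodes { }, right has 6 {lily, hop, yew, ivy, lime, fig}.
  Root lime: left subtree has 4 nodes {lily, hop, yew, ivy}, right has 1 {fig}.
    Root ivy: left subtree has 3 nodes {lily, hop, yew}, right has 0 { }.
      Root lily: left subtree has 0 nodes { }, right has 2 {hop, yew}.
        Root hop: left subtree has 0 nodes { }, right has 1 {yew}.

fern, lime, ivy, lily, hop, yew, fig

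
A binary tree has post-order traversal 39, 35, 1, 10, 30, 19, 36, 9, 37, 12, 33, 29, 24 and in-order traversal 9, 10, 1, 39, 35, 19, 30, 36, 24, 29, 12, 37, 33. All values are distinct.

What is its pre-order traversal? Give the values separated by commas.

The last element of post-order is the root; it splits in-order into left and right subtrees.
Root 24: left subtree has 8 nodes {9, 10, 1, 39, 35, 19, 30, 36}, right has 4 {29, 12, 37, 33}.
  Root 9: left subtree has 0 nodes { }, right has 7 {10, 1, 39, 35, 19, 30, 36}.
    Root 36: left subtree has 6 nodes {10, 1, 39, 35, 19, 30}, right has 0 { }.
      Root 19: left subtree has 4 nodes {10, 1, 39, 35}, right has 1 {30}.
        Root 10: left subtree has 0 nodes { }, right has 3 {1, 39, 35}.
          Root 1: left subtree has 0 nodes { }, right has 2 {39, 35}.
            Root 35: left subtree has 1 node {39}, right has 0 { }.
  Root 29: left subtree has 0 nodes { }, right has 3 {12, 37, 33}.
    Root 33: left subtree has 2 nodes {12, 37}, right has 0 { }.
      Root 12: left subtree has 0 nodes { }, right has 1 {37}.

24, 9, 36, 19, 10, 1, 35, 39, 30, 29, 33, 12, 37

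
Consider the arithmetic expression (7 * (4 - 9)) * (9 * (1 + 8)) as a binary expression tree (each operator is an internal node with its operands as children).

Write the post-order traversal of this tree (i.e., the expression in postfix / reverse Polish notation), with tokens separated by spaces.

Post-order on an expression tree gives postfix notation: for each operator, emit left operand, right operand, then the operator.

7 4 9 - * 9 1 8 + * *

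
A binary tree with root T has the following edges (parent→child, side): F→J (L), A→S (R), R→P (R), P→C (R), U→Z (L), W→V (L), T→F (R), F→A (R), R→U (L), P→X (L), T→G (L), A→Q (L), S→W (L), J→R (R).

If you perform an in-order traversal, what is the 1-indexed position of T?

In-order visits the left subtree, then the node, then the right subtree.
At T: go left to G.
  G is a leaf — visit G.
Visit T.
At T: go right to F.
  At F: go left to J.
    At J: no left child.
    Visit J.
    At J: go right to R.
      At R: go left to U.
        At U: go left to Z.
          Z is a leaf — visit Z.
        Visit U.
        At U: no right child.
      Visit R.
      At R: go right to P.
        At P: go left to X.
          X is a leaf — visit X.
        Visit P.
        At P: go right to C.
          C is a leaf — visit C.
  Visit F.
  At F: go right to A.
    At A: go left to Q.
      Q is a leaf — visit Q.
    Visit A.
    At A: go right to S.
      At S: go left to W.
        At W: go left to V.
          V is a leaf — visit V.
        Visit W.
        At W: no right child.
      Visit S.
      At S: no right child.
Full in-order sequence: G, T, J, Z, U, R, X, P, C, F, Q, A, V, W, S.

2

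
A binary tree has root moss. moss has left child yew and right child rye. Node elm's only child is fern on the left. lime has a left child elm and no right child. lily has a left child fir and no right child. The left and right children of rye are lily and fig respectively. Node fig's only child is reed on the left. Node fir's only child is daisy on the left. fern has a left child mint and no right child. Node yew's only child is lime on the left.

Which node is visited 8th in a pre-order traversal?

Pre-order visits the node, then its left subtree, then its right subtree.
Visit moss.
At moss: go left to yew.
  Visit yew.
  At yew: go left to lime.
    Visit lime.
    At lime: go left to elm.
      Visit elm.
      At elm: go left to fern.
        Visit fern.
        At fern: go left to mint.
          mint is a leaf — visit mint.
        At fern: no right child.
      At elm: no right child.
    At lime: no right child.
  At yew: no right child.
At moss: go right to rye.
  Visit rye.
  At rye: go left to lily.
    Visit lily.
    At lily: go left to fir.
      Visit fir.
      At fir: go left to daisy.
        daisy is a leaf — visit daisy.
      At fir: no right child.
    At lily: no right child.
  At rye: go right to fig.
    Visit fig.
    At fig: go left to reed.
      reed is a leaf — visit reed.
    At fig: no right child.
Full pre-order sequence: moss, yew, lime, elm, fern, mint, rye, lily, fir, daisy, fig, reed.

lily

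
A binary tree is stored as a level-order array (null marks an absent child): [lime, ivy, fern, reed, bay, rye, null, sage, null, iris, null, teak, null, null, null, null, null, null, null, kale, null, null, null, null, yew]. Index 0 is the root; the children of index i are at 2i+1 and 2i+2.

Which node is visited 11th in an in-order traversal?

In-order visits the left subtree, then the node, then the right subtree.
At lime: go left to ivy.
  At ivy: go left to reed.
    At reed: go left to sage.
      sage is a leaf — visit sage.
    Visit reed.
    At reed: no right child.
  Visit ivy.
  At ivy: go right to bay.
    At bay: go left to iris.
      At iris: go left to kale.
        kale is a leaf — visit kale.
      Visit iris.
      At iris: no right child.
    Visit bay.
    At bay: no right child.
Visit lime.
At lime: go right to fern.
  At fern: go left to rye.
    At rye: go left to teak.
      At teak: no left child.
      Visit teak.
      At teak: go right to yew.
        yew is a leaf — visit yew.
    Visit rye.
    At rye: no right child.
  Visit fern.
  At fern: no right child.
Full in-order sequence: sage, reed, ivy, kale, iris, bay, lime, teak, yew, rye, fern.

fern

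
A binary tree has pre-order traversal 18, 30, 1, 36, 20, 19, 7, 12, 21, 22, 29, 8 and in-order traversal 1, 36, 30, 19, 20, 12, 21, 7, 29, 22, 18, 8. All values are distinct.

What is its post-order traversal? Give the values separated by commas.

36, 1, 19, 21, 12, 29, 22, 7, 20, 30, 8, 18

The first element of pre-order is the root; it splits in-order into left and right subtrees.
Root 18: left subtree has 10 nodes {1, 36, 30, 19, 20, 12, 21, 7, 29, 22}, right has 1 {8}.
  Root 30: left subtree has 2 nodes {1, 36}, right has 7 {19, 20, 12, 21, 7, 29, 22}.
    Root 1: left subtree has 0 nodes { }, right has 1 {36}.
    Root 20: left subtree has 1 node {19}, right has 5 {12, 21, 7, 29, 22}.
      Root 7: left subtree has 2 nodes {12, 21}, right has 2 {29, 22}.
        Root 12: left subtree has 0 nodes { }, right has 1 {21}.
        Root 22: left subtree has 1 node {29}, right has 0 { }.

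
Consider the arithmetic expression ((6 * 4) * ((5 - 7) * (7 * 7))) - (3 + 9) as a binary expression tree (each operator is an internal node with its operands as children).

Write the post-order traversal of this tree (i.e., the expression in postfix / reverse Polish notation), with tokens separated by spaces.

6 4 * 5 7 - 7 7 * * * 3 9 + -

Post-order on an expression tree gives postfix notation: for each operator, emit left operand, right operand, then the operator.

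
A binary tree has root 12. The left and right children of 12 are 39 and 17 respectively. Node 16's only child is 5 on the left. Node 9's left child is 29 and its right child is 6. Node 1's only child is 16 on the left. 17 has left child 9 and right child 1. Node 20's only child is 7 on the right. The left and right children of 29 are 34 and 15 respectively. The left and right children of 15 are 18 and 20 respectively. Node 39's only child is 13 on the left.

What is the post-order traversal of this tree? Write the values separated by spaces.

13 39 34 18 7 20 15 29 6 9 5 16 1 17 12

Post-order visits the left subtree, then the right subtree, then the node.
At 12: go left to 39.
  At 39: go left to 13.
    13 is a leaf — visit 13.
  At 39: no right child.
  Visit 39.
At 12: go right to 17.
  At 17: go left to 9.
    At 9: go left to 29.
      At 29: go left to 34.
        34 is a leaf — visit 34.
      At 29: go right to 15.
        At 15: go left to 18.
          18 is a leaf — visit 18.
        At 15: go right to 20.
          At 20: no left child.
          At 20: go right to 7.
            7 is a leaf — visit 7.
          Visit 20.
        Visit 15.
      Visit 29.
    At 9: go right to 6.
      6 is a leaf — visit 6.
    Visit 9.
  At 17: go right to 1.
    At 1: go left to 16.
      At 16: go left to 5.
        5 is a leaf — visit 5.
      At 16: no right child.
      Visit 16.
    At 1: no right child.
    Visit 1.
  Visit 17.
Visit 12.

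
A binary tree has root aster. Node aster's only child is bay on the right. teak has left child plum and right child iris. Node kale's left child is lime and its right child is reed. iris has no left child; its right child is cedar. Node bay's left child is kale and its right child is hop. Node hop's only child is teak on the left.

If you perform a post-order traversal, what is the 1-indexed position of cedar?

5

Post-order visits the left subtree, then the right subtree, then the node.
At aster: no left child.
At aster: go right to bay.
  At bay: go left to kale.
    At kale: go left to lime.
      lime is a leaf — visit lime.
    At kale: go right to reed.
      reed is a leaf — visit reed.
    Visit kale.
  At bay: go right to hop.
    At hop: go left to teak.
      At teak: go left to plum.
        plum is a leaf — visit plum.
      At teak: go right to iris.
        At iris: no left child.
        At iris: go right to cedar.
          cedar is a leaf — visit cedar.
        Visit iris.
      Visit teak.
    At hop: no right child.
    Visit hop.
  Visit bay.
Visit aster.
Full post-order sequence: lime, reed, kale, plum, cedar, iris, teak, hop, bay, aster.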